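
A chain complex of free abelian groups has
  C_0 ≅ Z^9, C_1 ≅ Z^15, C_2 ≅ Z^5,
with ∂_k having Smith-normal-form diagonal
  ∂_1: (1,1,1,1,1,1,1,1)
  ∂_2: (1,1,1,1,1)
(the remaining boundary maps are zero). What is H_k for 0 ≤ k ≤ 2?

H_0 = Z,  H_1 = Z^2,  H_2 = 0.

H_0: b_0 = 9 − 0 − 8 = 1; torsion from ∂_1 factors > 1: none. So H_0 = Z.
H_1: b_1 = 15 − 8 − 5 = 2; torsion from ∂_2 factors > 1: none. So H_1 = Z^2.
H_2: b_2 = 5 − 5 − 0 = 0; torsion from ∂_3 factors > 1: none. So H_2 = 0.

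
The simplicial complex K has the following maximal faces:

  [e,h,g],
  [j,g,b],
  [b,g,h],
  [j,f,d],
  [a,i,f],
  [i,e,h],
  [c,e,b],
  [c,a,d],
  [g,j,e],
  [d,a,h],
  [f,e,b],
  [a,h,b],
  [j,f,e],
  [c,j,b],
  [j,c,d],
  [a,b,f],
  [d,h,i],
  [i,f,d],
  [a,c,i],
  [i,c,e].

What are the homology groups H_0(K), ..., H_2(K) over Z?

H_0 ≅ Z,  H_1 ≅ Z ⊕ Z/2Z,  H_2 = 0.

We work with the vertex ordering a < b < c < d < e < f < g < h < i < j. The simplices of K, each written with vertices in increasing order, are:

  0-simplices (10): a, b, c, d, e, f, g, h, i, j
  1-simplices (30): ab, ac, ad, af, ah, ai, bc, be, bf, bg, bh, bj, cd, ce, ci, cj, df, dh, di, dj, ef, eg, eh, ei, ej, fi, fj, gh, gj, hi
  2-simplices (20): abf, abh, acd, aci, adh, afi, bce, bcj, bef, bgh, bgj, cdj, cei, dfi, dfj, dhi, efj, egh, egj, ehi

Hence C_0 ≅ Z^10, C_1 ≅ Z^30, C_2 ≅ Z^20.

Boundary ∂_1: C_1 → C_0 is given by ∂[p,q] = [q] − [p]. For instance
  ∂ci = i − c.
As a 10×30 matrix over Z this has rank 9, with invariant factors (1,1,1,1,1,1,1,1,1).

The boundary map ∂_2: C_2 → C_1 acts by ∂[p,q,r] = [q,r] − [p,r] + [p,q]. For instance
  ∂adh = dh − ah + ad,
  ∂cdj = dj − cj + cd.
This gives a 30×20 integer matrix of rank 20; reducing to Smith normal form yields diagonal entries (1,1,1,1,1,1,1,1,1,1,1,1,1,1,1,1,1,1,1,2).

Now H_k = ker ∂_k / im ∂_{k+1}, so:

  H_0: rank C_0 − rank ∂_1 = 10 − 9 = 1, and the invariant factors of ∂_1 are all 1, so H_0 ≅ Z.
  H_1: rank ker ∂_1 − rank ∂_2 = (30 − 9) − 20 = 1, and ∂_2 has invariant factor 2 > 1, so H_1 ≅ Z ⊕ Z/2Z.
  H_2: rank ker ∂_2 − rank ∂_3 = (20 − 20) − 0 = 0, and there is no ∂_3, so H_2 ≅ 0.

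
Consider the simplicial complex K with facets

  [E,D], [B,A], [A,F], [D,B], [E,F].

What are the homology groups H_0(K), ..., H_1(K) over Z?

H_0 ≅ Z,  H_1 ≅ Z.

We work with the vertex ordering A < B < D < E < F. The simplices of K, each written with vertices in increasing order, are:

  0-simplices (5): A, B, D, E, F
  1-simplices (5): AB, AF, BD, DE, EF

so the chain groups are C_0 ≅ Z^5, C_1 ≅ Z^5.

Boundary ∂_1: C_1 → C_0 maps an edge to its endpoints' difference, ∂[p,q] = q − p.
The 5×5 boundary matrix has rank 4 and Smith normal form diag(1,1,1,1).

Now H_k = ker ∂_k / im ∂_{k+1}, so:

  H_0: rank C_0 − rank ∂_1 = 5 − 4 = 1, and the invariant factors of ∂_1 are all 1, so H_0 = Z.
  H_1: rank ker ∂_1 − rank ∂_2 = (5 − 4) − 0 = 1, and there is no ∂_2, so H_1 = Z.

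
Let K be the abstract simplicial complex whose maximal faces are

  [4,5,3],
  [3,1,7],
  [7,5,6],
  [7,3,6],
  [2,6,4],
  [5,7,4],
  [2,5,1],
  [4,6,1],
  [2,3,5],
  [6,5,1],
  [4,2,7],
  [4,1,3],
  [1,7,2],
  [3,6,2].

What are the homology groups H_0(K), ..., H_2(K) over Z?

Take the total order 1 < 2 < 3 < 4 < 5 < 6 < 7 on the vertex set. Then K (dimension 2) consists of the simplices:

  0-simplices (7): [1], [2], [3], [4], [5], [6], [7]
  1-simplices (21): [1,2], [1,3], [1,4], [1,5], [1,6], [1,7], [2,3], [2,4], [2,5], [2,6], [2,7], [3,4], [3,5], [3,6], [3,7], [4,5], [4,6], [4,7], [5,6], [5,7], [6,7]
  2-simplices (14): [1,2,5], [1,2,7], [1,3,4], [1,3,7], [1,4,6], [1,5,6], [2,3,5], [2,3,6], [2,4,6], [2,4,7], [3,4,5], [3,6,7], [4,5,7], [5,6,7]

giving chain groups C_0 ≅ Z^7, C_1 ≅ Z^21, C_2 ≅ Z^14.

Boundary ∂_1: C_1 → C_0 maps an edge to its endpoints' difference, ∂[p,q] = q − p. For instance
  ∂[1,4] = [4] − [1].
The 7×21 boundary matrix has rank 6 and Smith normal form diag(1,1,1,1,1,1).

The boundary map ∂_2: C_2 → C_1 acts by ∂[p,q,r] = [q,r] − [p,r] + [p,q]. For instance
  ∂[1,3,4] = [3,4] − [1,4] + [1,3],
  ∂[1,3,7] = [3,7] − [1,7] + [1,3].
This gives a 21×14 integer matrix of rank 13; reducing to Smith normal form yields diagonal entries (1,1,1,1,1,1,1,1,1,1,1,1,1).

From H_k ≅ ker(∂_k) / im(∂_{k+1}) we obtain:

  H_0: rank C_0 − rank ∂_1 = 7 − 6 = 1, and the invariant factors of ∂_1 are all 1, so H_0 = Z.
  H_1: rank ker ∂_1 − rank ∂_2 = (21 − 6) − 13 = 2, and the invariant factors of ∂_2 are all 1, so H_1 = Z^2.
  H_2: rank ker ∂_2 − rank ∂_3 = (14 − 13) − 0 = 1, and there is no ∂_3, so H_2 = Z.

H_0 ≅ Z,  H_1 ≅ Z^2,  H_2 ≅ Z.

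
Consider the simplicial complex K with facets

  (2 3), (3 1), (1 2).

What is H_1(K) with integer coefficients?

K has 3 vertices, 3 edges.
rank ∂_1 = 2, rank ∂_2 = 0 ⇒ b_1 = 3 − 2 − 0 = 1. So H_1 = Z.

H_1 ≅ Z.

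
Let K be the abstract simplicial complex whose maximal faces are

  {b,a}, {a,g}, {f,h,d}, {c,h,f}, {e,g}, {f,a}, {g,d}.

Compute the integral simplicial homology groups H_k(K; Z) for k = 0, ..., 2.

We work with the vertex ordering a < b < c < d < e < f < g < h. The simplices of K, each written with vertices in increasing order, are:

  0-simplices (8): a, b, c, d, e, f, g, h
  1-simplices (10): ab, af, ag, cf, ch, df, dg, dh, eg, fh
  2-simplices (2): cfh, dfh

giving chain groups C_0 ≅ Z^8, C_1 ≅ Z^10, C_2 ≅ Z^2.

∂_1: C_1 → C_0 is given by ∂[p,q] = [q] − [p].
This gives a 8×10 integer matrix of rank 7; reducing to Smith normal form yields diagonal entries (1,1,1,1,1,1,1).

Boundary ∂_2: C_2 → C_1 acts by ∂[p,q,r] = [q,r] − [p,r] + [p,q]. For instance
  ∂cfh = fh − ch + cf,
  ∂dfh = fh − dh + df.
As a 10×2 matrix over Z this has rank 2, with invariant factors (1,1).

Now H_k = ker ∂_k / im ∂_{k+1}, so:

  H_0: rank C_0 − rank ∂_1 = 8 − 7 = 1, and the invariant factors of ∂_1 are all 1, so H_0 = Z.
  H_1: rank ker ∂_1 − rank ∂_2 = (10 − 7) − 2 = 1, and the invariant factors of ∂_2 are all 1, so H_1 = Z.
  H_2: rank ker ∂_2 − rank ∂_3 = (2 − 2) − 0 = 0, and there is no ∂_3, so H_2 = 0.

As a check, the Euler characteristic is 8 − 10 + 2 = 0, which agrees with 1 − 1 + 0 = 0.

H_0 ≅ Z,  H_1 ≅ Z,  H_2 = 0.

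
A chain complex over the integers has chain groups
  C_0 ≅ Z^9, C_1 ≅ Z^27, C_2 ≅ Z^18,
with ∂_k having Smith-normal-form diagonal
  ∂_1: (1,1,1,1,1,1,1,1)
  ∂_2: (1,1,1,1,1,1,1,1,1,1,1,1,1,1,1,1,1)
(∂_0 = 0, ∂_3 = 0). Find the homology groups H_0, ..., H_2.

H_0 ≅ Z,  H_1 ≅ Z^2,  H_2 ≅ Z.

H_0: b_0 = 9 − 0 − 8 = 1; torsion from ∂_1 factors > 1: none. So H_0 ≅ Z.
H_1: b_1 = 27 − 8 − 17 = 2; torsion from ∂_2 factors > 1: none. So H_1 ≅ Z^2.
H_2: b_2 = 18 − 17 − 0 = 1; torsion from ∂_3 factors > 1: none. So H_2 ≅ Z.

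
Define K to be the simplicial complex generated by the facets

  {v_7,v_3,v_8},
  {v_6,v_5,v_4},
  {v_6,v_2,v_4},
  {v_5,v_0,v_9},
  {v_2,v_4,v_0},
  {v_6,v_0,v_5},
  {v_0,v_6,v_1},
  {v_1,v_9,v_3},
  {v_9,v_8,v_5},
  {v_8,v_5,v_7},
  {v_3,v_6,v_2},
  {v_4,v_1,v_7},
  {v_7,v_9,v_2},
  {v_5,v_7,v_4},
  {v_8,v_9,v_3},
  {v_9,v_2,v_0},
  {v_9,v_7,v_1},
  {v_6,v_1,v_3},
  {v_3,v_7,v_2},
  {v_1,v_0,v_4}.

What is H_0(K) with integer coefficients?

H_0 ≅ Z.

Order the vertices as v_0 < v_1 < v_2 < v_3 < v_4 < v_5 < v_6 < v_7 < v_8 < v_9. Listing each simplex with vertices in this order, K has dimension 2 with simplices:

  0-simplices (10): [v_0], [v_1], [v_2], [v_3], [v_4], [v_5], [v_6], [v_7], [v_8], [v_9]
  1-simplices (30): (30 of them)
  2-simplices (20): (20 of them)

so the chain groups are C_0 ≅ Z^10, C_1 ≅ Z^30, C_2 ≅ Z^20.

∂_1: C_1 → C_0 maps an edge to its endpoints' difference, ∂[p,q] = q − p.
This gives a 10×30 integer matrix of rank 9; reducing to Smith normal form yields diagonal entries (1,1,1,1,1,1,1,1,1).

Boundary ∂_2: C_2 → C_1 maps a triangle to the signed sum of its edges. For instance
  ∂[v_2,v_7,v_9] = [v_7,v_9] − [v_2,v_9] + [v_2,v_7],
  ∂[v_0,v_1,v_6] = [v_1,v_6] − [v_0,v_6] + [v_0,v_1].
The 30×20 boundary matrix has rank 20 and Smith normal form diag(1,1,1,1,1,1,1,1,1,1,1,1,1,1,1,1,1,1,1,2).

Reading off H_k = ker ∂_k / im ∂_{k+1}:

  H_0: rank C_0 − rank ∂_1 = 10 − 9 = 1, and the invariant factors of ∂_1 are all 1, so H_0 ≅ Z.

(K is a triangulation of the Klein bottle.)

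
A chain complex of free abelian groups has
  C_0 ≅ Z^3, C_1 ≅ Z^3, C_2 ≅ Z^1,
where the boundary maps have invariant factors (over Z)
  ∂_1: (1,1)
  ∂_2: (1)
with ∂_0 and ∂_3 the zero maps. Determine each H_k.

H_0 = Z,  H_1 = 0,  H_2 = 0.

H_0: b_0 = 3 − 0 − 2 = 1; torsion from ∂_1 factors > 1: none. So H_0 = Z.
H_1: b_1 = 3 − 2 − 1 = 0; torsion from ∂_2 factors > 1: none. So H_1 = 0.
H_2: b_2 = 1 − 1 − 0 = 0; torsion from ∂_3 factors > 1: none. So H_2 = 0.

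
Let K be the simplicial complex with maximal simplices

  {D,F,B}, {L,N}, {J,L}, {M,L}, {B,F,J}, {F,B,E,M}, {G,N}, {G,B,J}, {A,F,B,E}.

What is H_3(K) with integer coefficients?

Take the total order A < B < D < E < F < G < J < L < M < N on the vertex set. Then K (dimension 3) consists of the simplices:

  0-simplices (10): A, B, D, E, F, G, J, L, M, N
  1-simplices (19): AB, AE, AF, BD, BE, BF, BG, BJ, BM, DF, EF, EM, FJ, FM, GJ, GN, JL, LM, LN
  2-simplices (10): ABE, ABF, AEF, BDF, BEF, BEM, BFJ, BFM, BGJ, EFM
  3-simplices (2): ABEF, BEFM

giving chain groups C_0 ≅ Z^10, C_1 ≅ Z^19, C_2 ≅ Z^10, C_3 ≅ Z^2.

∂_1: C_1 → C_0 maps an edge to its endpoints' difference, ∂[p,q] = q − p.
The resulting 10×19 matrix has rank 9, and its Smith normal form has invariant factors (1,1,1,1,1,1,1,1,1).

Boundary ∂_2: C_2 → C_1 maps a triangle to the signed sum of its edges. For instance
  ∂BDF = DF − BF + BD,
  ∂BEM = EM − BM + BE.
This gives a 19×10 integer matrix of rank 8; reducing to Smith normal form yields diagonal entries (1,1,1,1,1,1,1,1).

Boundary ∂_3: C_3 → C_2 sends each 3-simplex σ to the alternating sum Σ_i (−1)^i (σ with its i-th vertex removed). For instance
  ∂ABEF = BEF − AEF + ABF − ABE,
  ∂BEFM = EFM − BFM + BEM − BEF.
This gives a 10×2 integer matrix of rank 2; reducing to Smith normal form yields diagonal entries (1,1).

Computing H_k = (kernel of ∂_k) / (image of ∂_{k+1}):

  H_3: rank ker ∂_3 − rank ∂_4 = (2 − 2) − 0 = 0, and there is no ∂_4, so H_3 ≅ 0.

H_3 = 0.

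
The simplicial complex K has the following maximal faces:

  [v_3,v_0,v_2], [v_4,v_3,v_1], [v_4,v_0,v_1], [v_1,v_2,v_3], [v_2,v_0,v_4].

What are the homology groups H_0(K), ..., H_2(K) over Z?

Take the total order v_0 < v_1 < v_2 < v_3 < v_4 on the vertex set. Then K (dimension 2) consists of the simplices:

  0-simplices (5): [v_0], [v_1], [v_2], [v_3], [v_4]
  1-simplices (10): [v_0,v_1], [v_0,v_2], [v_0,v_3], [v_0,v_4], [v_1,v_2], [v_1,v_3], [v_1,v_4], [v_2,v_3], [v_2,v_4], [v_3,v_4]
  2-simplices (5): [v_0,v_1,v_4], [v_0,v_2,v_3], [v_0,v_2,v_4], [v_1,v_2,v_3], [v_1,v_3,v_4]

Hence C_0 ≅ Z^5, C_1 ≅ Z^10, C_2 ≅ Z^5.

Boundary ∂_1: C_1 → C_0 maps an edge to its endpoints' difference, ∂[p,q] = q − p.
As a 5×10 matrix over Z this has rank 4, with invariant factors (1,1,1,1).

Boundary ∂_2: C_2 → C_1 sends each 2-simplex [p,q,r] to [q,r] − [p,r] + [p,q]. For instance
  ∂[v_0,v_2,v_3] = [v_2,v_3] − [v_0,v_3] + [v_0,v_2],
  ∂[v_1,v_3,v_4] = [v_3,v_4] − [v_1,v_4] + [v_1,v_3].
As a 10×5 matrix over Z this has rank 5, with invariant factors (1,1,1,1,1).

Reading off H_k = ker ∂_k / im ∂_{k+1}:

  H_0: rank C_0 − rank ∂_1 = 5 − 4 = 1, and the invariant factors of ∂_1 are all 1, so H_0 = Z.
  H_1: rank ker ∂_1 − rank ∂_2 = (10 − 4) − 5 = 1, and the invariant factors of ∂_2 are all 1, so H_1 = Z.
  H_2: rank ker ∂_2 − rank ∂_3 = (5 − 5) − 0 = 0, and there is no ∂_3, so H_2 = 0.

(K is a triangulation of the Möbius band.)

H_0 ≅ Z,  H_1 ≅ Z,  H_2 = 0.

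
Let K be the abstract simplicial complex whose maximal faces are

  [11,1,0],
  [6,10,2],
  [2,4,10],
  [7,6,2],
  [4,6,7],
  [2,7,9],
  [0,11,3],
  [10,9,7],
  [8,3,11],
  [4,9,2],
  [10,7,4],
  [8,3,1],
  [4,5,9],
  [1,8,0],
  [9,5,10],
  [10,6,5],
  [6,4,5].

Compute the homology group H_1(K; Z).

K has 12 vertices, 28 edges, 17 triangles.
rank ∂_1 = 10, rank ∂_2 = 17 ⇒ b_1 = 28 − 10 − 17 = 1; ∂_2 has invariant factor(s) [2] giving torsion. So H_1 ≅ Z ⊕ Z/2.

H_1 ≅ Z ⊕ Z/2.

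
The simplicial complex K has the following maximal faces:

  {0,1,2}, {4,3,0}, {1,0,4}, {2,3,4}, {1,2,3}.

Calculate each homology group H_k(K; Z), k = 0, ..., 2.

H_0 ≅ Z,  H_1 ≅ Z,  H_2 = 0.

We work with the vertex ordering 0 < 1 < 2 < 3 < 4. The simplices of K, each written with vertices in increasing order, are:

  0-simplices (5): [0], [1], [2], [3], [4]
  1-simplices (10): [0,1], [0,2], [0,3], [0,4], [1,2], [1,3], [1,4], [2,3], [2,4], [3,4]
  2-simplices (5): [0,1,2], [0,1,4], [0,3,4], [1,2,3], [2,3,4]

so the chain groups are C_0 ≅ Z^5, C_1 ≅ Z^10, C_2 ≅ Z^5.

∂_1: C_1 → C_0 is given by ∂[p,q] = [q] − [p]. For instance
  ∂[1,3] = [3] − [1].
The resulting 5×10 matrix has rank 4, and its Smith normal form has invariant factors (1,1,1,1).

Boundary ∂_2: C_2 → C_1 acts by ∂[p,q,r] = [q,r] − [p,r] + [p,q]. For instance
  ∂[0,1,4] = [1,4] − [0,4] + [0,1],
  ∂[0,3,4] = [3,4] − [0,4] + [0,3].
The resulting 10×5 matrix has rank 5, and its Smith normal form has invariant factors (1,1,1,1,1).

From H_k ≅ ker(∂_k) / im(∂_{k+1}) we obtain:

  H_0: rank C_0 − rank ∂_1 = 5 − 4 = 1, and the invariant factors of ∂_1 are all 1, so H_0 ≅ Z.
  H_1: rank ker ∂_1 − rank ∂_2 = (10 − 4) − 5 = 1, and the invariant factors of ∂_2 are all 1, so H_1 ≅ Z.
  H_2: rank ker ∂_2 − rank ∂_3 = (5 − 5) − 0 = 0, and there is no ∂_3, so H_2 ≅ 0.

(K is a triangulation of the Möbius band.)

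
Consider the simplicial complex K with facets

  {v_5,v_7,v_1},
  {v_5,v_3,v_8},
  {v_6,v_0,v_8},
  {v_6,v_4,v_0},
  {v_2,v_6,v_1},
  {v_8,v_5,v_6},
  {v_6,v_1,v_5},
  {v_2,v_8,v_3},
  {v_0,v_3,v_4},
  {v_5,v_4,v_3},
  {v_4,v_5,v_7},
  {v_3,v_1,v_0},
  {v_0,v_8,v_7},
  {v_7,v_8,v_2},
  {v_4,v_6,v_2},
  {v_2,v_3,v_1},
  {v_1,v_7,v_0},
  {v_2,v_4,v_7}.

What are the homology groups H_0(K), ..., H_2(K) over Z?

Order the vertices as v_0 < v_1 < v_2 < v_3 < v_4 < v_5 < v_6 < v_7 < v_8. Listing each simplex with vertices in this order, K has dimension 2 with simplices:

  0-simplices (9): [v_0], [v_1], [v_2], [v_3], [v_4], [v_5], [v_6], [v_7], [v_8]
  1-simplices (27): (27 of them)
  2-simplices (18): (18 of them)

Hence C_0 ≅ Z^9, C_1 ≅ Z^27, C_2 ≅ Z^18.

The boundary map ∂_1: C_1 → C_0 maps an edge to its endpoints' difference, ∂[p,q] = q − p.
This gives a 9×27 integer matrix of rank 8; reducing to Smith normal form yields diagonal entries (1,1,1,1,1,1,1,1).

Boundary ∂_2: C_2 → C_1 maps a triangle to the signed sum of its edges. For instance
  ∂[v_3,v_4,v_5] = [v_4,v_5] − [v_3,v_5] + [v_3,v_4],
  ∂[v_3,v_5,v_8] = [v_5,v_8] − [v_3,v_8] + [v_3,v_5].
The 27×18 boundary matrix has rank 17 and Smith normal form diag(1,1,1,1,1,1,1,1,1,1,1,1,1,1,1,1,1).

Reading off H_k = ker ∂_k / im ∂_{k+1}:

  H_0: rank C_0 − rank ∂_1 = 9 − 8 = 1, and the invariant factors of ∂_1 are all 1, so H_0 = Z.
  H_1: rank ker ∂_1 − rank ∂_2 = (27 − 8) − 17 = 2, and the invariant factors of ∂_2 are all 1, so H_1 = Z^2.
  H_2: rank ker ∂_2 − rank ∂_3 = (18 − 17) − 0 = 1, and there is no ∂_3, so H_2 = Z.

(K is a triangulation of the torus T^2.)

H_0 = Z,  H_1 = Z^2,  H_2 = Z.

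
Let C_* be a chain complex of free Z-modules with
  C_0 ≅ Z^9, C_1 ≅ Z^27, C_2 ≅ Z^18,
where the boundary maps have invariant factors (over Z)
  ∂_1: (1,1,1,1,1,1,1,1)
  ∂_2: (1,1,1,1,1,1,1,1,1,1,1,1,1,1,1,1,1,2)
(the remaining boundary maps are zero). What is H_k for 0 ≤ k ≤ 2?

H_0: b_0 = 9 − 0 − 8 = 1; torsion from ∂_1 factors > 1: none. So H_0 ≅ Z.
H_1: b_1 = 27 − 8 − 18 = 1; torsion from ∂_2 factors > 1: [2]. So H_1 ≅ Z × Z/2.
H_2: b_2 = 18 − 18 − 0 = 0; torsion from ∂_3 factors > 1: none. So H_2 ≅ 0.

H_0 ≅ Z,  H_1 ≅ Z × Z/2,  H_2 = 0.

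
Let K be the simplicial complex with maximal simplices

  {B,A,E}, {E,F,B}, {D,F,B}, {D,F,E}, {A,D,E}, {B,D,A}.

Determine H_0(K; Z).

We work with the vertex ordering A < B < D < E < F. The simplices of K, each written with vertices in increasing order, are:

  0-simplices (5): A, B, D, E, F
  1-simplices (9): AB, AD, AE, BD, BE, BF, DE, DF, EF
  2-simplices (6): ABD, ABE, ADE, BDF, BEF, DEF

giving chain groups C_0 ≅ Z^5, C_1 ≅ Z^9, C_2 ≅ Z^6.

∂_1: C_1 → C_0 maps an edge to its endpoints' difference, ∂[p,q] = q − p.
As a 5×9 matrix over Z this has rank 4, with invariant factors (1,1,1,1).

∂_2: C_2 → C_1 acts by ∂[p,q,r] = [q,r] − [p,r] + [p,q]. For instance
  ∂BEF = EF − BF + BE,
  ∂BDF = DF − BF + BD.
The 9×6 boundary matrix has rank 5 and Smith normal form diag(1,1,1,1,1).

Reading off H_k = ker ∂_k / im ∂_{k+1}:

  H_0: rank C_0 − rank ∂_1 = 5 − 4 = 1, and the invariant factors of ∂_1 are all 1, so H_0 ≅ Z.

(K is a triangulation of the 2-sphere S^2.)

H_0 ≅ Z.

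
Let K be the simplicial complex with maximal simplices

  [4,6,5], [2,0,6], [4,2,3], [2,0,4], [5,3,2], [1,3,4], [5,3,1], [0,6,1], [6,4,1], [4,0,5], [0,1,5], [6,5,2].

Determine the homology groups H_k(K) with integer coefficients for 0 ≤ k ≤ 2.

Order the vertices as 0 < 1 < 2 < 3 < 4 < 5 < 6. Listing each simplex with vertices in this order, K has dimension 2 with simplices:

  0-simplices (7): [0], [1], [2], [3], [4], [5], [6]
  1-simplices (18): [0,1], [0,2], [0,4], [0,5], [0,6], [1,3], [1,4], [1,5], [1,6], [2,3], [2,4], [2,5], [2,6], [3,4], [3,5], [4,5], [4,6], [5,6]
  2-simplices (12): [0,1,5], [0,1,6], [0,2,4], [0,2,6], [0,4,5], [1,3,4], [1,3,5], [1,4,6], [2,3,4], [2,3,5], [2,5,6], [4,5,6]

Hence C_0 ≅ Z^7, C_1 ≅ Z^18, C_2 ≅ Z^12.

The boundary map ∂_1: C_1 → C_0 is given by ∂[p,q] = [q] − [p]. For instance
  ∂[0,1] = [1] − [0].
The 7×18 boundary matrix has rank 6 and Smith normal form diag(1,1,1,1,1,1).

The boundary map ∂_2: C_2 → C_1 acts by ∂[p,q,r] = [q,r] − [p,r] + [p,q]. For instance
  ∂[2,3,5] = [3,5] − [2,5] + [2,3],
  ∂[0,2,6] = [2,6] − [0,6] + [0,2].
The 18×12 boundary matrix has rank 12 and Smith normal form diag(1,1,1,1,1,1,1,1,1,1,1,2).

Reading off H_k = ker ∂_k / im ∂_{k+1}:

  H_0: rank C_0 − rank ∂_1 = 7 − 6 = 1, and the invariant factors of ∂_1 are all 1, so H_0 = Z.
  H_1: rank ker ∂_1 − rank ∂_2 = (18 − 6) − 12 = 0, and ∂_2 has invariant factor 2 > 1, so H_1 = Z/2.
  H_2: rank ker ∂_2 − rank ∂_3 = (12 − 12) − 0 = 0, and there is no ∂_3, so H_2 = 0.

H_0 = Z,  H_1 = Z/2,  H_2 = 0.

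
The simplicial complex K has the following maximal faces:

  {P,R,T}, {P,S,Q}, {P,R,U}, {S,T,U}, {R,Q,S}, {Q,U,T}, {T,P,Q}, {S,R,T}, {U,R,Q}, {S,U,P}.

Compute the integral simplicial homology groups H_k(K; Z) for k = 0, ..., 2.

H_0 = Z,  H_1 = Z/2Z,  H_2 = 0.

Take the total order P < Q < R < S < T < U on the vertex set. Then K (dimension 2) consists of the simplices:

  0-simplices (6): P, Q, R, S, T, U
  1-simplices (15): PQ, PR, PS, PT, PU, QR, QS, QT, QU, RS, RT, RU, ST, SU, TU
  2-simplices (10): PQS, PQT, PRT, PRU, PSU, QRS, QRU, QTU, RST, STU

Hence C_0 ≅ Z^6, C_1 ≅ Z^15, C_2 ≅ Z^10.

The boundary map ∂_1: C_1 → C_0 sends each edge [p,q] (with p < q) to q − p. For instance
  ∂PS = S − P.
The 6×15 boundary matrix has rank 5 and Smith normal form diag(1,1,1,1,1).

∂_2: C_2 → C_1 acts by ∂[p,q,r] = [q,r] − [p,r] + [p,q]. For instance
  ∂PQS = QS − PS + PQ,
  ∂RST = ST − RT + RS.
This gives a 15×10 integer matrix of rank 10; reducing to Smith normal form yields diagonal entries (1,1,1,1,1,1,1,1,1,2).

Now H_k = ker ∂_k / im ∂_{k+1}, so:

  H_0: rank C_0 − rank ∂_1 = 6 − 5 = 1, and the invariant factors of ∂_1 are all 1, so H_0 = Z.
  H_1: rank ker ∂_1 − rank ∂_2 = (15 − 5) − 10 = 0, and ∂_2 has invariant factor 2 > 1, so H_1 = Z/2Z.
  H_2: rank ker ∂_2 − rank ∂_3 = (10 − 10) − 0 = 0, and there is no ∂_3, so H_2 = 0.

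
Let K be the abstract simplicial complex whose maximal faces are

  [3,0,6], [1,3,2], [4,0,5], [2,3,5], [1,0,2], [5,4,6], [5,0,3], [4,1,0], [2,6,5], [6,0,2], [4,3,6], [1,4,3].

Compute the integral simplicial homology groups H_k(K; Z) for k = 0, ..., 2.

Order the vertices as 0 < 1 < 2 < 3 < 4 < 5 < 6. Listing each simplex with vertices in this order, K has dimension 2 with simplices:

  0-simplices (7): [0], [1], [2], [3], [4], [5], [6]
  1-simplices (18): [0,1], [0,2], [0,3], [0,4], [0,5], [0,6], [1,2], [1,3], [1,4], [2,3], [2,5], [2,6], [3,4], [3,5], [3,6], [4,5], [4,6], [5,6]
  2-simplices (12): [0,1,2], [0,1,4], [0,2,6], [0,3,5], [0,3,6], [0,4,5], [1,2,3], [1,3,4], [2,3,5], [2,5,6], [3,4,6], [4,5,6]

Hence C_0 ≅ Z^7, C_1 ≅ Z^18, C_2 ≅ Z^12.

∂_1: C_1 → C_0 maps an edge to its endpoints' difference, ∂[p,q] = q − p. For instance
  ∂[0,6] = [6] − [0].
As a 7×18 matrix over Z this has rank 6, with invariant factors (1,1,1,1,1,1).

The boundary map ∂_2: C_2 → C_1 maps a triangle to the signed sum of its edges. For instance
  ∂[1,2,3] = [2,3] − [1,3] + [1,2],
  ∂[4,5,6] = [5,6] − [4,6] + [4,5].
The resulting 18×12 matrix has rank 12, and its Smith normal form has invariant factors (1,1,1,1,1,1,1,1,1,1,1,2).

Reading off H_k = ker ∂_k / im ∂_{k+1}:

  H_0: rank C_0 − rank ∂_1 = 7 − 6 = 1, and the invariant factors of ∂_1 are all 1, so H_0 ≅ Z.
  H_1: rank ker ∂_1 − rank ∂_2 = (18 − 6) − 12 = 0, and ∂_2 has invariant factor 2 > 1, so H_1 ≅ Z/2.
  H_2: rank ker ∂_2 − rank ∂_3 = (12 − 12) − 0 = 0, and there is no ∂_3, so H_2 ≅ 0.

H_0 = Z,  H_1 = Z/2,  H_2 = 0.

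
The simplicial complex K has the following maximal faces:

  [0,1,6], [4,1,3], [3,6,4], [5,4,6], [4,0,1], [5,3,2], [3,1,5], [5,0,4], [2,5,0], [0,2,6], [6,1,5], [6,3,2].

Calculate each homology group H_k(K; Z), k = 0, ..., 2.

Take the total order 0 < 1 < 2 < 3 < 4 < 5 < 6 on the vertex set. Then K (dimension 2) consists of the simplices:

  0-simplices (7): [0], [1], [2], [3], [4], [5], [6]
  1-simplices (18): [0,1], [0,2], [0,4], [0,5], [0,6], [1,3], [1,4], [1,5], [1,6], [2,3], [2,5], [2,6], [3,4], [3,5], [3,6], [4,5], [4,6], [5,6]
  2-simplices (12): [0,1,4], [0,1,6], [0,2,5], [0,2,6], [0,4,5], [1,3,4], [1,3,5], [1,5,6], [2,3,5], [2,3,6], [3,4,6], [4,5,6]

Hence C_0 ≅ Z^7, C_1 ≅ Z^18, C_2 ≅ Z^12.

∂_1: C_1 → C_0 maps an edge to its endpoints' difference, ∂[p,q] = q − p.
As a 7×18 matrix over Z this has rank 6, with invariant factors (1,1,1,1,1,1).

∂_2: C_2 → C_1 sends each 2-simplex [p,q,r] to [q,r] − [p,r] + [p,q]. For instance
  ∂[0,2,5] = [2,5] − [0,5] + [0,2],
  ∂[3,4,6] = [4,6] − [3,6] + [3,4].
This gives a 18×12 integer matrix of rank 12; reducing to Smith normal form yields diagonal entries (1,1,1,1,1,1,1,1,1,1,1,2).

Computing H_k = (kernel of ∂_k) / (image of ∂_{k+1}):

  H_0: rank C_0 − rank ∂_1 = 7 − 6 = 1, and the invariant factors of ∂_1 are all 1, so H_0 ≅ Z.
  H_1: rank ker ∂_1 − rank ∂_2 = (18 − 6) − 12 = 0, and ∂_2 has invariant factor 2 > 1, so H_1 ≅ Z/2.
  H_2: rank ker ∂_2 − rank ∂_3 = (12 − 12) − 0 = 0, and there is no ∂_3, so H_2 ≅ 0.

(K is a triangulation of the real projective plane RP^2.)

H_0 = Z,  H_1 = Z/2,  H_2 = 0.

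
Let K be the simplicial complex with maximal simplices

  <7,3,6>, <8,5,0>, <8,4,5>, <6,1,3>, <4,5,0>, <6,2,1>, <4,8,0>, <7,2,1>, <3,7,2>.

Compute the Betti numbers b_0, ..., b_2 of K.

Fix the vertex order 0 < 1 < 2 < 3 < 4 < 5 < 6 < 7 < 8 and write every simplex with vertices in increasing order. Then dim K = 2 and the simplices of K are:

  0-simplices (9): [0], [1], [2], [3], [4], [5], [6], [7], [8]
  1-simplices (16): [0,4], [0,5], [0,8], [1,2], [1,3], [1,6], [1,7], [2,3], [2,6], [2,7], [3,6], [3,7], [4,5], [4,8], [5,8], [6,7]
  2-simplices (9): [0,4,5], [0,4,8], [0,5,8], [1,2,6], [1,2,7], [1,3,6], [2,3,7], [3,6,7], [4,5,8]

Hence C_0 ≅ Z^9, C_1 ≅ Z^16, C_2 ≅ Z^9.

∂_1: C_1 → C_0 maps an edge to its endpoints' difference, ∂[p,q] = q − p. For instance
  ∂[5,8] = [8] − [5].
The resulting 9×16 matrix has rank 7, and its Smith normal form has invariant factors (1,1,1,1,1,1,1).

∂_2: C_2 → C_1 maps a triangle to the signed sum of its edges. For instance
  ∂[4,5,8] = [5,8] − [4,8] + [4,5],
  ∂[1,3,6] = [3,6] − [1,6] + [1,3].
This gives a 16×9 integer matrix of rank 8; reducing to Smith normal form yields diagonal entries (1,1,1,1,1,1,1,1).

Reading off H_k = ker ∂_k / im ∂_{k+1}:

  H_0: rank C_0 − rank ∂_1 = 9 − 7 = 2, and the invariant factors of ∂_1 are all 1, so H_0 = Z^2.
  H_1: rank ker ∂_1 − rank ∂_2 = (16 − 7) − 8 = 1, and the invariant factors of ∂_2 are all 1, so H_1 = Z.
  H_2: rank ker ∂_2 − rank ∂_3 = (9 − 8) − 0 = 1, and there is no ∂_3, so H_2 = Z.

As a check, the Euler characteristic is 9 − 16 + 9 = 2, which agrees with 2 − 1 + 1 = 2.

Hence the Betti numbers are b_0 = 2, b_1 = 1, b_2 = 1.

b_0 = 2, b_1 = 1, b_2 = 1.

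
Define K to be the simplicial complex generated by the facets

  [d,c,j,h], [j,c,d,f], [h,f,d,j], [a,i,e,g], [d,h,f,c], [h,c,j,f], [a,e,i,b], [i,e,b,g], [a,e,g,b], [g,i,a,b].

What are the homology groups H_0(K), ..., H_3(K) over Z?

H_0 = Z^2,  H_1 = 0,  H_2 = 0,  H_3 = Z^2.

Order the vertices as a < b < c < d < e < f < g < h < i < j. Listing each simplex with vertices in this order, K has dimension 3 with simplices:

  0-simplices (10): a, b, c, d, e, f, g, h, i, j
  1-simplices (20): ab, ae, ag, ai, be, bg, bi, cd, cf, ch, cj, df, dh, dj, eg, ei, fh, fj, gi, hj
  2-simplices (20): abe, abg, abi, aeg, aei, agi, beg, bei, bgi, cdf, cdh, cdj, cfh, cfj, chj, dfh, dfj, dhj, egi, fhj
  3-simplices (10): abeg, abei, abgi, aegi, begi, cdfh, cdfj, cdhj, cfhj, dfhj

giving chain groups C_0 ≅ Z^10, C_1 ≅ Z^20, C_2 ≅ Z^20, C_3 ≅ Z^10.

∂_1: C_1 → C_0 maps an edge to its endpoints' difference, ∂[p,q] = q − p. For instance
  ∂be = e − b.
This gives a 10×20 integer matrix of rank 8; reducing to Smith normal form yields diagonal entries (1,1,1,1,1,1,1,1).

Boundary ∂_2: C_2 → C_1 sends each 2-simplex [p,q,r] to [q,r] − [p,r] + [p,q]. For instance
  ∂abi = bi − ai + ab,
  ∂abg = bg − ag + ab.
The resulting 20×20 matrix has rank 12, and its Smith normal form has invariant factors (1,1,1,1,1,1,1,1,1,1,1,1).

∂_3: C_3 → C_2 sends each 3-simplex σ to the alternating sum Σ_i (−1)^i (σ with its i-th vertex removed). For instance
  ∂begi = egi − bgi + bei − beg,
  ∂abgi = bgi − agi + abi − abg.
This gives a 20×10 integer matrix of rank 8; reducing to Smith normal form yields diagonal entries (1,1,1,1,1,1,1,1).

Computing H_k = (kernel of ∂_k) / (image of ∂_{k+1}):

  H_0: rank C_0 − rank ∂_1 = 10 − 8 = 2, and the invariant factors of ∂_1 are all 1, so H_0 ≅ Z^2.
  H_1: rank ker ∂_1 − rank ∂_2 = (20 − 8) − 12 = 0, and the invariant factors of ∂_2 are all 1, so H_1 ≅ 0.
  H_2: rank ker ∂_2 − rank ∂_3 = (20 − 12) − 8 = 0, and the invariant factors of ∂_3 are all 1, so H_2 ≅ 0.
  H_3: rank ker ∂_3 − rank ∂_4 = (10 − 8) − 0 = 2, and there is no ∂_4, so H_3 ≅ Z^2.

As a check, the Euler characteristic is 10 − 20 + 20 − 10 = 0, which agrees with 2 − 0 + 0 − 2 = 0.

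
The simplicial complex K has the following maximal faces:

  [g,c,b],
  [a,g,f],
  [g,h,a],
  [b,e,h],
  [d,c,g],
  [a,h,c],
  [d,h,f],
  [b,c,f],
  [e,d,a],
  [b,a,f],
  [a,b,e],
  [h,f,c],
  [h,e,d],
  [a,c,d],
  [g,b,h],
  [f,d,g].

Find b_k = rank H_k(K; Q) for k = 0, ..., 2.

b_0 = 1, b_1 = 2, b_2 = 1.

K has 8 vertices, 24 edges, 16 triangles.
rank ∂_0 = 0, rank ∂_1 = 7 ⇒ b_0 = 8 − 0 − 7 = 1; all invariant factors of ∂_1 are 1 so no torsion. So H_0 ≅ Z.
rank ∂_1 = 7, rank ∂_2 = 15 ⇒ b_1 = 24 − 7 − 15 = 2; all invariant factors of ∂_2 are 1 so no torsion. So H_1 ≅ Z^2.
rank ∂_2 = 15, rank ∂_3 = 0 ⇒ b_2 = 16 − 15 − 0 = 1. So H_2 ≅ Z.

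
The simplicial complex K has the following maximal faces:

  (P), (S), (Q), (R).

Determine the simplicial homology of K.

Fix the vertex order P < Q < R < S and write every simplex with vertices in increasing order. Then dim K = 0 and the simplices of K are:

  0-simplices (4): P, Q, R, S

giving chain groups C_0 ≅ Z^4.

Now H_k = ker ∂_k / im ∂_{k+1}, so:

  H_0: rank C_0 − rank ∂_1 = 4 − 0 = 4, and there is no ∂_1, so H_0 ≅ Z^4.

(K is a triangulation of a set of 4 points.)

H_0 ≅ Z^4.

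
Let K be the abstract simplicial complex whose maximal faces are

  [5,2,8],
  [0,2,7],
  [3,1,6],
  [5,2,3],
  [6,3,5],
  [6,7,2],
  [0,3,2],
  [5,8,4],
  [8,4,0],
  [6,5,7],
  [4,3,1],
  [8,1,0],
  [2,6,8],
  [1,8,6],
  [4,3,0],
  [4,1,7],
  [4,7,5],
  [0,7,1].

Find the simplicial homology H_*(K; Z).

Fix the vertex order 0 < 1 < 2 < 3 < 4 < 5 < 6 < 7 < 8 and write every simplex with vertices in increasing order. Then dim K = 2 and the simplices of K are:

  0-simplices (9): [0], [1], [2], [3], [4], [5], [6], [7], [8]
  1-simplices (27): (27 of them)
  2-simplices (18): [0,1,7], [0,1,8], [0,2,3], [0,2,7], [0,3,4], [0,4,8], [1,3,4], [1,3,6], [1,4,7], [1,6,8], [2,3,5], [2,5,8], [2,6,7], [2,6,8], [3,5,6], [4,5,7], [4,5,8], [5,6,7]

giving chain groups C_0 ≅ Z^9, C_1 ≅ Z^27, C_2 ≅ Z^18.

The boundary map ∂_1: C_1 → C_0 is given by ∂[p,q] = [q] − [p]. For instance
  ∂[0,8] = [8] − [0].
This gives a 9×27 integer matrix of rank 8; reducing to Smith normal form yields diagonal entries (1,1,1,1,1,1,1,1).

The boundary map ∂_2: C_2 → C_1 maps a triangle to the signed sum of its edges. For instance
  ∂[0,1,8] = [1,8] − [0,8] + [0,1],
  ∂[5,6,7] = [6,7] − [5,7] + [5,6].
This gives a 27×18 integer matrix of rank 18; reducing to Smith normal form yields diagonal entries (1,1,1,1,1,1,1,1,1,1,1,1,1,1,1,1,1,2).

From H_k ≅ ker(∂_k) / im(∂_{k+1}) we obtain:

  H_0: rank C_0 − rank ∂_1 = 9 − 8 = 1, and the invariant factors of ∂_1 are all 1, so H_0 = Z.
  H_1: rank ker ∂_1 − rank ∂_2 = (27 − 8) − 18 = 1, and ∂_2 has invariant factor 2 > 1, so H_1 = Z ⊕ Z/2Z.
  H_2: rank ker ∂_2 − rank ∂_3 = (18 − 18) − 0 = 0, and there is no ∂_3, so H_2 = 0.

As a check, the Euler characteristic is 9 − 27 + 18 = 0, which agrees with 1 − 1 + 0 = 0.
(K is a triangulation of the Klein bottle.)

H_0 ≅ Z,  H_1 ≅ Z ⊕ Z/2Z,  H_2 = 0.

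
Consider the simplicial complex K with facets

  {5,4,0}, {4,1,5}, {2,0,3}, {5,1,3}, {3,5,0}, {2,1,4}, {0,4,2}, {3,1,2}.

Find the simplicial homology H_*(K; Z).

We work with the vertex ordering 0 < 1 < 2 < 3 < 4 < 5. The simplices of K, each written with vertices in increasing order, are:

  0-simplices (6): [0], [1], [2], [3], [4], [5]
  1-simplices (12): [0,2], [0,3], [0,4], [0,5], [1,2], [1,3], [1,4], [1,5], [2,3], [2,4], [3,5], [4,5]
  2-simplices (8): [0,2,3], [0,2,4], [0,3,5], [0,4,5], [1,2,3], [1,2,4], [1,3,5], [1,4,5]

Hence C_0 ≅ Z^6, C_1 ≅ Z^12, C_2 ≅ Z^8.

∂_1: C_1 → C_0 sends each edge [p,q] (with p < q) to q − p.
The 6×12 boundary matrix has rank 5 and Smith normal form diag(1,1,1,1,1).

∂_2: C_2 → C_1 maps a triangle to the signed sum of its edges. For instance
  ∂[0,2,4] = [2,4] − [0,4] + [0,2],
  ∂[0,4,5] = [4,5] − [0,5] + [0,4].
The resulting 12×8 matrix has rank 7, and its Smith normal form has invariant factors (1,1,1,1,1,1,1).

From H_k ≅ ker(∂_k) / im(∂_{k+1}) we obtain:

  H_0: rank C_0 − rank ∂_1 = 6 − 5 = 1, and the invariant factors of ∂_1 are all 1, so H_0 = Z.
  H_1: rank ker ∂_1 − rank ∂_2 = (12 − 5) − 7 = 0, and the invariant factors of ∂_2 are all 1, so H_1 = 0.
  H_2: rank ker ∂_2 − rank ∂_3 = (8 − 7) − 0 = 1, and there is no ∂_3, so H_2 = Z.

As a check, the Euler characteristic is 6 − 12 + 8 = 2, which agrees with 1 − 0 + 1 = 2.

H_0 ≅ Z,  H_1 = 0,  H_2 ≅ Z.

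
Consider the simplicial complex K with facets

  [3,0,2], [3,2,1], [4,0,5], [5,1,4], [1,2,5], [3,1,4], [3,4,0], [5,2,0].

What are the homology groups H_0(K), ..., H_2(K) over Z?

We work with the vertex ordering 0 < 1 < 2 < 3 < 4 < 5. The simplices of K, each written with vertices in increasing order, are:

  0-simplices (6): [0], [1], [2], [3], [4], [5]
  1-simplices (12): [0,2], [0,3], [0,4], [0,5], [1,2], [1,3], [1,4], [1,5], [2,3], [2,5], [3,4], [4,5]
  2-simplices (8): [0,2,3], [0,2,5], [0,3,4], [0,4,5], [1,2,3], [1,2,5], [1,3,4], [1,4,5]

so the chain groups are C_0 ≅ Z^6, C_1 ≅ Z^12, C_2 ≅ Z^8.

The boundary map ∂_1: C_1 → C_0 sends each edge [p,q] (with p < q) to q − p.
This gives a 6×12 integer matrix of rank 5; reducing to Smith normal form yields diagonal entries (1,1,1,1,1).

∂_2: C_2 → C_1 acts by ∂[p,q,r] = [q,r] − [p,r] + [p,q]. For instance
  ∂[1,3,4] = [3,4] − [1,4] + [1,3],
  ∂[1,4,5] = [4,5] − [1,5] + [1,4].
This gives a 12×8 integer matrix of rank 7; reducing to Smith normal form yields diagonal entries (1,1,1,1,1,1,1).

Reading off H_k = ker ∂_k / im ∂_{k+1}:

  H_0: rank C_0 − rank ∂_1 = 6 − 5 = 1, and the invariant factors of ∂_1 are all 1, so H_0 ≅ Z.
  H_1: rank ker ∂_1 − rank ∂_2 = (12 − 5) − 7 = 0, and the invariant factors of ∂_2 are all 1, so H_1 ≅ 0.
  H_2: rank ker ∂_2 − rank ∂_3 = (8 − 7) − 0 = 1, and there is no ∂_3, so H_2 ≅ Z.

H_0 ≅ Z,  H_1 = 0,  H_2 ≅ Z.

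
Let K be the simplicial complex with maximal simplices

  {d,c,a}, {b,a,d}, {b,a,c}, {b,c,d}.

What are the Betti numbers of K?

We work with the vertex ordering a < b < c < d. The simplices of K, each written with vertices in increasing order, are:

  0-simplices (4): a, b, c, d
  1-simplices (6): ab, ac, ad, bc, bd, cd
  2-simplices (4): abc, abd, acd, bcd

so the chain groups are C_0 ≅ Z^4, C_1 ≅ Z^6, C_2 ≅ Z^4.

The boundary map ∂_1: C_1 → C_0 is given by ∂[p,q] = [q] − [p].
This gives a 4×6 integer matrix of rank 3; reducing to Smith normal form yields diagonal entries (1,1,1).

∂_2: C_2 → C_1 sends each 2-simplex [p,q,r] to [q,r] − [p,r] + [p,q]. For instance
  ∂bcd = cd − bd + bc,
  ∂acd = cd − ad + ac.
The resulting 6×4 matrix has rank 3, and its Smith normal form has invariant factors (1,1,1).

Now H_k = ker ∂_k / im ∂_{k+1}, so:

  H_0: rank C_0 − rank ∂_1 = 4 − 3 = 1, and the invariant factors of ∂_1 are all 1, so H_0 ≅ Z.
  H_1: rank ker ∂_1 − rank ∂_2 = (6 − 3) − 3 = 0, and the invariant factors of ∂_2 are all 1, so H_1 ≅ 0.
  H_2: rank ker ∂_2 − rank ∂_3 = (4 − 3) − 0 = 1, and there is no ∂_3, so H_2 ≅ Z.

(K is a triangulation of the 2-sphere S^2.)

Hence the Betti numbers are b_0 = 1, b_1 = 0, b_2 = 1.

b_0 = 1, b_1 = 0, b_2 = 1.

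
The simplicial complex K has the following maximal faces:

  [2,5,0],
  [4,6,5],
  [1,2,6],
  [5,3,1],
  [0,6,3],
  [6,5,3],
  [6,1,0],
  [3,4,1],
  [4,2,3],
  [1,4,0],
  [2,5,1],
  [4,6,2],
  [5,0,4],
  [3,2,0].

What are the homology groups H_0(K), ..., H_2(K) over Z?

K has 7 vertices, 21 edges, 14 triangles.
rank ∂_0 = 0, rank ∂_1 = 6 ⇒ b_0 = 7 − 0 − 6 = 1; all invariant factors of ∂_1 are 1 so no torsion. So H_0 = Z.
rank ∂_1 = 6, rank ∂_2 = 13 ⇒ b_1 = 21 − 6 − 13 = 2; all invariant factors of ∂_2 are 1 so no torsion. So H_1 = Z^2.
rank ∂_2 = 13, rank ∂_3 = 0 ⇒ b_2 = 14 − 13 − 0 = 1. So H_2 = Z.

H_0 = Z,  H_1 = Z^2,  H_2 = Z.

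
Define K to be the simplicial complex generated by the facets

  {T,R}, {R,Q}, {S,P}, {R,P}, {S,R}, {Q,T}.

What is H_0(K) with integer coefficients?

K has 5 vertices, 6 edges.
rank ∂_0 = 0, rank ∂_1 = 4 ⇒ b_0 = 5 − 0 − 4 = 1; all invariant factors of ∂_1 are 1 so no torsion. So H_0 ≅ Z.

H_0 = Z.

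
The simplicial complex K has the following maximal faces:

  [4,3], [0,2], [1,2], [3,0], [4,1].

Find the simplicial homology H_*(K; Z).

Fix the vertex order 0 < 1 < 2 < 3 < 4 and write every simplex with vertices in increasing order. Then dim K = 1 and the simplices of K are:

  0-simplices (5): [0], [1], [2], [3], [4]
  1-simplices (5): [0,2], [0,3], [1,2], [1,4], [3,4]

Hence C_0 ≅ Z^5, C_1 ≅ Z^5.

Boundary ∂_1: C_1 → C_0 maps an edge to its endpoints' difference, ∂[p,q] = q − p. For instance
  ∂[0,2] = [2] − [0].
As a 5×5 matrix over Z this has rank 4, with invariant factors (1,1,1,1).

Reading off H_k = ker ∂_k / im ∂_{k+1}:

  H_0: rank C_0 − rank ∂_1 = 5 − 4 = 1, and the invariant factors of ∂_1 are all 1, so H_0 = Z.
  H_1: rank ker ∂_1 − rank ∂_2 = (5 − 4) − 0 = 1, and there is no ∂_2, so H_1 = Z.

(K is a triangulation of the circle S^1.)

H_0 = Z,  H_1 = Z.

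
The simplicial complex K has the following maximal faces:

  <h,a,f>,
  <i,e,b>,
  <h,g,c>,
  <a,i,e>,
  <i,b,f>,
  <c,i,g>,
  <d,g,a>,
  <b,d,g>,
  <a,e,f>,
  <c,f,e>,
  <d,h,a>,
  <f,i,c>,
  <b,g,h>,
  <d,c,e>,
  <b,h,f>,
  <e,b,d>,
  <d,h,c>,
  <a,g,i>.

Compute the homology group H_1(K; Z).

K has 9 vertices, 27 edges, 18 triangles.
rank ∂_1 = 8, rank ∂_2 = 18 ⇒ b_1 = 27 − 8 − 18 = 1; ∂_2 has invariant factor(s) [2] giving torsion. So H_1 = Z ⊕ Z/2Z.

H_1 ≅ Z ⊕ Z/2Z.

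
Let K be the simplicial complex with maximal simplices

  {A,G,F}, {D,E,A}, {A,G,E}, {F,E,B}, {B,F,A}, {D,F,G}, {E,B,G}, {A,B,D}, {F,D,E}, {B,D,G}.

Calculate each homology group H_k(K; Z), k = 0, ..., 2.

H_0 ≅ Z,  H_1 ≅ Z_2,  H_2 = 0.

K has 6 vertices, 15 edges, 10 triangles.
rank ∂_0 = 0, rank ∂_1 = 5 ⇒ b_0 = 6 − 0 − 5 = 1; all invariant factors of ∂_1 are 1 so no torsion. So H_0 = Z.
rank ∂_1 = 5, rank ∂_2 = 10 ⇒ b_1 = 15 − 5 − 10 = 0; ∂_2 has invariant factor(s) [2] giving torsion. So H_1 = Z_2.
rank ∂_2 = 10, rank ∂_3 = 0 ⇒ b_2 = 10 − 10 − 0 = 0. So H_2 = 0.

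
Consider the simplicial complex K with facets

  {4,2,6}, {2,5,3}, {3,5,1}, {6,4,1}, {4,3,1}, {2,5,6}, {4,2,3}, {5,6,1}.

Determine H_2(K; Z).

Take the total order 1 < 2 < 3 < 4 < 5 < 6 on the vertex set. Then K (dimension 2) consists of the simplices:

  0-simplices (6): [1], [2], [3], [4], [5], [6]
  1-simplices (12): [1,3], [1,4], [1,5], [1,6], [2,3], [2,4], [2,5], [2,6], [3,4], [3,5], [4,6], [5,6]
  2-simplices (8): [1,3,4], [1,3,5], [1,4,6], [1,5,6], [2,3,4], [2,3,5], [2,4,6], [2,5,6]

so the chain groups are C_0 ≅ Z^6, C_1 ≅ Z^12, C_2 ≅ Z^8.

The boundary map ∂_1: C_1 → C_0 maps an edge to its endpoints' difference, ∂[p,q] = q − p.
As a 6×12 matrix over Z this has rank 5, with invariant factors (1,1,1,1,1).

The boundary map ∂_2: C_2 → C_1 maps a triangle to the signed sum of its edges. For instance
  ∂[1,5,6] = [5,6] − [1,6] + [1,5],
  ∂[2,4,6] = [4,6] − [2,6] + [2,4].
The resulting 12×8 matrix has rank 7, and its Smith normal form has invariant factors (1,1,1,1,1,1,1).

From H_k ≅ ker(∂_k) / im(∂_{k+1}) we obtain:

  H_2: rank ker ∂_2 − rank ∂_3 = (8 − 7) − 0 = 1, and there is no ∂_3, so H_2 ≅ Z.

H_2 = Z.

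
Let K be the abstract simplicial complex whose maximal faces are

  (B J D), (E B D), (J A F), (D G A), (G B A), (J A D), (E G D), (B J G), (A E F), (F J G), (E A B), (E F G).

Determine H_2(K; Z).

H_2 = 0.

Take the total order A < B < D < E < F < G < J on the vertex set. Then K (dimension 2) consists of the simplices:

  0-simplices (7): A, B, D, E, F, G, J
  1-simplices (18): AB, AD, AE, AF, AG, AJ, BD, BE, BG, BJ, DE, DG, DJ, EF, EG, FG, FJ, GJ
  2-simplices (12): ABE, ABG, ADG, ADJ, AEF, AFJ, BDE, BDJ, BGJ, DEG, EFG, FGJ

giving chain groups C_0 ≅ Z^7, C_1 ≅ Z^18, C_2 ≅ Z^12.

Boundary ∂_1: C_1 → C_0 is given by ∂[p,q] = [q] − [p].
As a 7×18 matrix over Z this has rank 6, with invariant factors (1,1,1,1,1,1).

Boundary ∂_2: C_2 → C_1 acts by ∂[p,q,r] = [q,r] − [p,r] + [p,q]. For instance
  ∂ABG = BG − AG + AB,
  ∂AFJ = FJ − AJ + AF.
As a 18×12 matrix over Z this has rank 12, with invariant factors (1,1,1,1,1,1,1,1,1,1,1,2).

Now H_k = ker ∂_k / im ∂_{k+1}, so:

  H_2: rank ker ∂_2 − rank ∂_3 = (12 − 12) − 0 = 0, and there is no ∂_3, so H_2 ≅ 0.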